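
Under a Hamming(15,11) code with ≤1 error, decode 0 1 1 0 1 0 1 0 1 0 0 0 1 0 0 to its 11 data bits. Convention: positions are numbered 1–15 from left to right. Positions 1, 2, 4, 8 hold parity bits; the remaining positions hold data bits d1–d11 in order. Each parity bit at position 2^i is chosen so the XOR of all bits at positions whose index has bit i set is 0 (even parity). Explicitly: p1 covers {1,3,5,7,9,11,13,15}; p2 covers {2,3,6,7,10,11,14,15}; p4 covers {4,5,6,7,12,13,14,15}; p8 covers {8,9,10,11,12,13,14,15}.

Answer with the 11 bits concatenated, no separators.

11001000100

s1 (pos 1,3,5,7,9,11,13,15): 0⊕1⊕1⊕1⊕1⊕0⊕1⊕0 = 1
s2 (pos 2,3,6,7,10,11,14,15): 1⊕1⊕0⊕1⊕0⊕0⊕0⊕0 = 1
s4 (pos 4,5,6,7,12,13,14,15): 0⊕1⊕0⊕1⊕0⊕1⊕0⊕0 = 1
s8 (pos 8,9,10,11,12,13,14,15): 0⊕1⊕0⊕0⊕0⊕1⊕0⊕0 = 0
Syndrome s8…s1 = 0111 → error at position 7.
Flip position 7: 011010101000100 → 011010001000100
Read data bits from positions 3,5,6,7,9,10,11,12,13,14,15: 11001000100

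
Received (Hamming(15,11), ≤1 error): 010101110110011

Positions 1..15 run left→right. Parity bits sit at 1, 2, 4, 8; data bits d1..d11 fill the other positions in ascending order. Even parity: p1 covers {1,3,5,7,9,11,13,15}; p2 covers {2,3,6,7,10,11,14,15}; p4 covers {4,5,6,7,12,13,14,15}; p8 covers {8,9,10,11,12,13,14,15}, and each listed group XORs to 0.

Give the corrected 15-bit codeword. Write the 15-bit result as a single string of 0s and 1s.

s1 (pos 1,3,5,7,9,11,13,15): 0⊕0⊕0⊕1⊕0⊕1⊕0⊕1 = 1
s2 (pos 2,3,6,7,10,11,14,15): 1⊕0⊕1⊕1⊕1⊕1⊕1⊕1 = 1
s4 (pos 4,5,6,7,12,13,14,15): 1⊕0⊕1⊕1⊕0⊕0⊕1⊕1 = 1
s8 (pos 8,9,10,11,12,13,14,15): 1⊕0⊕1⊕1⊕0⊕0⊕1⊕1 = 1
Syndrome s8…s1 = 1111 → error at position 15.
Flip position 15: 010101110110011 → 010101110110010

010101110110010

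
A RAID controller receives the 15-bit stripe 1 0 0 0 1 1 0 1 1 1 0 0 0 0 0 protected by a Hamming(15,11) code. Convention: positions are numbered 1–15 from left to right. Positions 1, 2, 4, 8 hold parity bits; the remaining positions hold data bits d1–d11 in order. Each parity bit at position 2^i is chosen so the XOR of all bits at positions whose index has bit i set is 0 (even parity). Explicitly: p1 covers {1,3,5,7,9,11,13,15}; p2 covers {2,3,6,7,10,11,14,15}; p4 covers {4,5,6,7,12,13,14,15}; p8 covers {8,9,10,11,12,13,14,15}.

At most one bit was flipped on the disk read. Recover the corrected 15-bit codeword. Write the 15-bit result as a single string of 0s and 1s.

100011010100000

s1 (pos 1,3,5,7,9,11,13,15): 1⊕0⊕1⊕0⊕1⊕0⊕0⊕0 = 1
s2 (pos 2,3,6,7,10,11,14,15): 0⊕0⊕1⊕0⊕1⊕0⊕0⊕0 = 0
s4 (pos 4,5,6,7,12,13,14,15): 0⊕1⊕1⊕0⊕0⊕0⊕0⊕0 = 0
s8 (pos 8,9,10,11,12,13,14,15): 1⊕1⊕1⊕0⊕0⊕0⊕0⊕0 = 1
Syndrome s8…s1 = 1001 → error at position 9.
Flip position 9: 100011011100000 → 100011010100000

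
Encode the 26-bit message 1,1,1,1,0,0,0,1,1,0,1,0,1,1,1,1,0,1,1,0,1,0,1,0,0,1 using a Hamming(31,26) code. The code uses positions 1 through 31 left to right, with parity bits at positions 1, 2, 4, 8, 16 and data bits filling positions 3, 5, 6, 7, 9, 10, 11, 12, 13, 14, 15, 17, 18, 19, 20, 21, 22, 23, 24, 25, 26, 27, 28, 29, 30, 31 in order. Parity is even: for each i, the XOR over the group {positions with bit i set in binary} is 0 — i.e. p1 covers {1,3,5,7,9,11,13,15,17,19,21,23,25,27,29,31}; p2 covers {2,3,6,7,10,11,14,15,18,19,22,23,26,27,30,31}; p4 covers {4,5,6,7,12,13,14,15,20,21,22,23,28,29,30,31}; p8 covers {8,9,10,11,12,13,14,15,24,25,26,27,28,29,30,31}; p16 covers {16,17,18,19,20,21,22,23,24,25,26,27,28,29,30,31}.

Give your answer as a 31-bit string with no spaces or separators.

Place data at non-parity positions: p1 p2 1 p4 1 1 1 p8 0 0 0 1 1 0 1 p16 0 1 1 1 1 0 1 1 0 1 0 1 0 0 1
p1 (pos 1,3,5,7,9,11,13,15,17,19,21,23,25,27,29,31): XOR of data positions = 1⊕1⊕1⊕0⊕0⊕1⊕1⊕0⊕1⊕1⊕1⊕0⊕0⊕0⊕1 = 1
p2 (pos 2,3,6,7,10,11,14,15,18,19,22,23,26,27,30,31): XOR of data positions = 1⊕1⊕1⊕0⊕0⊕0⊕1⊕1⊕1⊕0⊕1⊕1⊕0⊕0⊕1 = 1
p4 (pos 4,5,6,7,12,13,14,15,20,21,22,23,28,29,30,31): XOR of data positions = 1⊕1⊕1⊕1⊕1⊕0⊕1⊕1⊕1⊕0⊕1⊕1⊕0⊕0⊕1 = 1
p8 (pos 8,9,10,11,12,13,14,15,24,25,26,27,28,29,30,31): XOR of data positions = 0⊕0⊕0⊕1⊕1⊕0⊕1⊕1⊕0⊕1⊕0⊕1⊕0⊕0⊕1 = 1
p16 (pos 16,17,18,19,20,21,22,23,24,25,26,27,28,29,30,31): XOR of data positions = 0⊕1⊕1⊕1⊕1⊕0⊕1⊕1⊕0⊕1⊕0⊕1⊕0⊕0⊕1 = 1
Codeword: 1111111100011011011110110101001

1111111100011011011110110101001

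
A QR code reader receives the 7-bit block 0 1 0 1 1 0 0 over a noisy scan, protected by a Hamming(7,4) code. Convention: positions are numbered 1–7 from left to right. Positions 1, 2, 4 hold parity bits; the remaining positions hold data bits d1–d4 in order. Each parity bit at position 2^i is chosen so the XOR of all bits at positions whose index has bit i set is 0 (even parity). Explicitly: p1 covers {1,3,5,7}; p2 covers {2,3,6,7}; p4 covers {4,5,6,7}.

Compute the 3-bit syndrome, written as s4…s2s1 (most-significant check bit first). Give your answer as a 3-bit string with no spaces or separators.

s1 (pos 1,3,5,7): 0⊕0⊕1⊕0 = 1
s2 (pos 2,3,6,7): 1⊕0⊕0⊕0 = 1
s4 (pos 4,5,6,7): 1⊕1⊕0⊕0 = 0
Syndrome s4…s1 = 011 → error at position 3.

011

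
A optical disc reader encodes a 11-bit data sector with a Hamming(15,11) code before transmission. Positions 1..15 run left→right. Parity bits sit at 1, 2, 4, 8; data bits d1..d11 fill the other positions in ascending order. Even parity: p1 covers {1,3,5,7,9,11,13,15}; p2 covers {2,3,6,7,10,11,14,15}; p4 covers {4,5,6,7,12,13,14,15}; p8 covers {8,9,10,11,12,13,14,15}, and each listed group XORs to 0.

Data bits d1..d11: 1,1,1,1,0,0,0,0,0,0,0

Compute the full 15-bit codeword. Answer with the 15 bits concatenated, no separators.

111111100000000

Place data at non-parity positions: p1 p2 1 p4 1 1 1 p8 0 0 0 0 0 0 0
p1 (pos 1,3,5,7,9,11,13,15): XOR of data positions = 1⊕1⊕1⊕0⊕0⊕0⊕0 = 1
p2 (pos 2,3,6,7,10,11,14,15): XOR of data positions = 1⊕1⊕1⊕0⊕0⊕0⊕0 = 1
p4 (pos 4,5,6,7,12,13,14,15): XOR of data positions = 1⊕1⊕1⊕0⊕0⊕0⊕0 = 1
p8 (pos 8,9,10,11,12,13,14,15): XOR of data positions = 0⊕0⊕0⊕0⊕0⊕0⊕0 = 0
Codeword: 111111100000000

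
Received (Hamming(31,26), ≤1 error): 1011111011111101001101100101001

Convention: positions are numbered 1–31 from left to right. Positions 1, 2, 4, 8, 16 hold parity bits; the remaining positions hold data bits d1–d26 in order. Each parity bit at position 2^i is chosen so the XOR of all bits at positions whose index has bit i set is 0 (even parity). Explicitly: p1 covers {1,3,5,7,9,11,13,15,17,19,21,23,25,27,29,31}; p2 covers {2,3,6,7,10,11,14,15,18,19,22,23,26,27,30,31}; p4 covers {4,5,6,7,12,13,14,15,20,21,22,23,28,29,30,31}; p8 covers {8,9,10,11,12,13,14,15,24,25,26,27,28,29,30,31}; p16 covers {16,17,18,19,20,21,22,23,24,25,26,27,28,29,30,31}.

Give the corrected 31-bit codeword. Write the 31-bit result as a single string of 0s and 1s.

1011111010111101001101100101001

s1 (pos 1,3,5,7,9,11,13,15,17,19,21,23,25,27,29,31): 1⊕1⊕1⊕1⊕1⊕1⊕1⊕0⊕0⊕1⊕0⊕1⊕0⊕0⊕0⊕1 = 0
s2 (pos 2,3,6,7,10,11,14,15,18,19,22,23,26,27,30,31): 0⊕1⊕1⊕1⊕1⊕1⊕1⊕0⊕0⊕1⊕1⊕1⊕1⊕0⊕0⊕1 = 1
s4 (pos 4,5,6,7,12,13,14,15,20,21,22,23,28,29,30,31): 1⊕1⊕1⊕1⊕1⊕1⊕1⊕0⊕1⊕0⊕1⊕1⊕1⊕0⊕0⊕1 = 0
s8 (pos 8,9,10,11,12,13,14,15,24,25,26,27,28,29,30,31): 0⊕1⊕1⊕1⊕1⊕1⊕1⊕0⊕0⊕0⊕1⊕0⊕1⊕0⊕0⊕1 = 1
s16 (pos 16,17,18,19,20,21,22,23,24,25,26,27,28,29,30,31): 1⊕0⊕0⊕1⊕1⊕0⊕1⊕1⊕0⊕0⊕1⊕0⊕1⊕0⊕0⊕1 = 0
Syndrome s16…s1 = 01010 → error at position 10.
Flip position 10: 1011111011111101001101100101001 → 1011111010111101001101100101001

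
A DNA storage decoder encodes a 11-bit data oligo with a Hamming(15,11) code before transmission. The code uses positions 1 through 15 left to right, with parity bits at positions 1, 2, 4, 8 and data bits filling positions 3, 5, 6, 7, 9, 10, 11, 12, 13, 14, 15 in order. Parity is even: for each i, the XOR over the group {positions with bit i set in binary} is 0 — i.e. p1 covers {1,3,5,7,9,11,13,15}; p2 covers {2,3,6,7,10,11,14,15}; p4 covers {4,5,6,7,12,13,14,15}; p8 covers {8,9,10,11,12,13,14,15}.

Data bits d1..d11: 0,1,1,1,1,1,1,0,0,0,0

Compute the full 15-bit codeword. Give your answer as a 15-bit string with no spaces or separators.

Place data at non-parity positions: p1 p2 0 p4 1 1 1 p8 1 1 1 0 0 0 0
p1 (pos 1,3,5,7,9,11,13,15): XOR of data positions = 0⊕1⊕1⊕1⊕1⊕0⊕0 = 0
p2 (pos 2,3,6,7,10,11,14,15): XOR of data positions = 0⊕1⊕1⊕1⊕1⊕0⊕0 = 0
p4 (pos 4,5,6,7,12,13,14,15): XOR of data positions = 1⊕1⊕1⊕0⊕0⊕0⊕0 = 1
p8 (pos 8,9,10,11,12,13,14,15): XOR of data positions = 1⊕1⊕1⊕0⊕0⊕0⊕0 = 1
Codeword: 000111111110000

000111111110000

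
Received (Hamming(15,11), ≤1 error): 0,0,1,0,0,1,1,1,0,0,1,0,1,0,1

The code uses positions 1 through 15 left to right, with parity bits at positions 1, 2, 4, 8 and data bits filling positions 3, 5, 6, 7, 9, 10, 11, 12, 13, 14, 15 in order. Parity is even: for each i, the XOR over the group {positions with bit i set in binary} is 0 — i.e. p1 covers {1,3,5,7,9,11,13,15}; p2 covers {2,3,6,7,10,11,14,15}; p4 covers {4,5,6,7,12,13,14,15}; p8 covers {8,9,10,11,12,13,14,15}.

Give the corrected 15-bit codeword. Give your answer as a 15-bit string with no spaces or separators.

000001110010101

s1 (pos 1,3,5,7,9,11,13,15): 0⊕1⊕0⊕1⊕0⊕1⊕1⊕1 = 1
s2 (pos 2,3,6,7,10,11,14,15): 0⊕1⊕1⊕1⊕0⊕1⊕0⊕1 = 1
s4 (pos 4,5,6,7,12,13,14,15): 0⊕0⊕1⊕1⊕0⊕1⊕0⊕1 = 0
s8 (pos 8,9,10,11,12,13,14,15): 1⊕0⊕0⊕1⊕0⊕1⊕0⊕1 = 0
Syndrome s8…s1 = 0011 → error at position 3.
Flip position 3: 001001110010101 → 000001110010101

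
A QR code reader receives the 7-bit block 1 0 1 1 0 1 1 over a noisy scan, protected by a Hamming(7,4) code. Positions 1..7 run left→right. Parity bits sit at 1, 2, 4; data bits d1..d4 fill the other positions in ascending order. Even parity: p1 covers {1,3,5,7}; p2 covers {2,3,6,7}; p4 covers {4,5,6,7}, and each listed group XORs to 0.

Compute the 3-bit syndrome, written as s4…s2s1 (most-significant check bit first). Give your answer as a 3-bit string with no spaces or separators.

111

s1 (pos 1,3,5,7): 1⊕1⊕0⊕1 = 1
s2 (pos 2,3,6,7): 0⊕1⊕1⊕1 = 1
s4 (pos 4,5,6,7): 1⊕0⊕1⊕1 = 1
Syndrome s4…s1 = 111 → error at position 7.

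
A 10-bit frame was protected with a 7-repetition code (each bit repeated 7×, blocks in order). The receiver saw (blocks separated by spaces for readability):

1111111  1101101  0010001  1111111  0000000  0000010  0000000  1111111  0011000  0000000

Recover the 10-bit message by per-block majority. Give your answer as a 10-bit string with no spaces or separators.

Block 1 (1111111): 7 ones → 1
Block 2 (1101101): 5 ones → 1
Block 3 (0010001): 2 ones → 0
Block 4 (1111111): 7 ones → 1
Block 5 (0000000): 0 ones → 0
Block 6 (0000010): 1 one → 0
Block 7 (0000000): 0 ones → 0
Block 8 (1111111): 7 ones → 1
Block 9 (0011000): 2 ones → 0
Block 10 (0000000): 0 ones → 0

1101000100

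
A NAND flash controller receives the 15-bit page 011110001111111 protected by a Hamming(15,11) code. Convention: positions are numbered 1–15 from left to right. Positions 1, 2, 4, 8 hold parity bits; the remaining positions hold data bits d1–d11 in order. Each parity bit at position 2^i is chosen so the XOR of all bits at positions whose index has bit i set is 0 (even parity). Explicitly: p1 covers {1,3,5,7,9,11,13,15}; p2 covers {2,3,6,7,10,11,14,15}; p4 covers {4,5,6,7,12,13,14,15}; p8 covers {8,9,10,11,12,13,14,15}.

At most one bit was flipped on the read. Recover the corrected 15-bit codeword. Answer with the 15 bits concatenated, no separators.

011110011111111

s1 (pos 1,3,5,7,9,11,13,15): 0⊕1⊕1⊕0⊕1⊕1⊕1⊕1 = 0
s2 (pos 2,3,6,7,10,11,14,15): 1⊕1⊕0⊕0⊕1⊕1⊕1⊕1 = 0
s4 (pos 4,5,6,7,12,13,14,15): 1⊕1⊕0⊕0⊕1⊕1⊕1⊕1 = 0
s8 (pos 8,9,10,11,12,13,14,15): 0⊕1⊕1⊕1⊕1⊕1⊕1⊕1 = 1
Syndrome s8…s1 = 1000 → error at position 8.
Flip position 8: 011110001111111 → 011110011111111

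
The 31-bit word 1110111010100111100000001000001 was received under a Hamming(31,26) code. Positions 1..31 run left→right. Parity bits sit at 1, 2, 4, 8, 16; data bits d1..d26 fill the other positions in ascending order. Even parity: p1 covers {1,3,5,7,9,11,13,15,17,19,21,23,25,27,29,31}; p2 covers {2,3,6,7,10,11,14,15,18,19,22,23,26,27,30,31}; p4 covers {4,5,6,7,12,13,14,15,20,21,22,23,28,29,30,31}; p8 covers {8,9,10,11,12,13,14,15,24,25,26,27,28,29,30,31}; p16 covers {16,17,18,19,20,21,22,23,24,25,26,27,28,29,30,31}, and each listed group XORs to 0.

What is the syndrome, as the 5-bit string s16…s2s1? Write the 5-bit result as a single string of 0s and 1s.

s1 (pos 1,3,5,7,9,11,13,15,17,19,21,23,25,27,29,31): 1⊕1⊕1⊕1⊕1⊕1⊕0⊕1⊕1⊕0⊕0⊕0⊕1⊕0⊕0⊕1 = 0
s2 (pos 2,3,6,7,10,11,14,15,18,19,22,23,26,27,30,31): 1⊕1⊕1⊕1⊕0⊕1⊕1⊕1⊕0⊕0⊕0⊕0⊕0⊕0⊕0⊕1 = 0
s4 (pos 4,5,6,7,12,13,14,15,20,21,22,23,28,29,30,31): 0⊕1⊕1⊕1⊕0⊕0⊕1⊕1⊕0⊕0⊕0⊕0⊕0⊕0⊕0⊕1 = 0
s8 (pos 8,9,10,11,12,13,14,15,24,25,26,27,28,29,30,31): 0⊕1⊕0⊕1⊕0⊕0⊕1⊕1⊕0⊕1⊕0⊕0⊕0⊕0⊕0⊕1 = 0
s16 (pos 16,17,18,19,20,21,22,23,24,25,26,27,28,29,30,31): 1⊕1⊕0⊕0⊕0⊕0⊕0⊕0⊕0⊕1⊕0⊕0⊕0⊕0⊕0⊕1 = 0
Syndrome s16…s1 = 00000 → no error.

00000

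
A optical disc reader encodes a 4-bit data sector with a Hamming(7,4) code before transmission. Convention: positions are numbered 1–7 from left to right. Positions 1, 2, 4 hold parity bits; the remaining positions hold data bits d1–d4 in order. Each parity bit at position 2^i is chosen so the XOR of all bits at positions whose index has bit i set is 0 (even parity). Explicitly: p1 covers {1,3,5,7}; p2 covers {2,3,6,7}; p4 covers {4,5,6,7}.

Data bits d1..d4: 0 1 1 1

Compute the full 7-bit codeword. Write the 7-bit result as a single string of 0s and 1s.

Place data at non-parity positions: p1 p2 0 p4 1 1 1
p1 (pos 1,3,5,7): XOR of data positions = 0⊕1⊕1 = 0
p2 (pos 2,3,6,7): XOR of data positions = 0⊕1⊕1 = 0
p4 (pos 4,5,6,7): XOR of data positions = 1⊕1⊕1 = 1
Codeword: 0001111

0001111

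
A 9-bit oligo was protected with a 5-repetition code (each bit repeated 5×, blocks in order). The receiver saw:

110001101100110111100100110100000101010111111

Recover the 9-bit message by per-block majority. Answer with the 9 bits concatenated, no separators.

Block 1 (11000): 2 ones → 0
Block 2 (11011): 4 ones → 1
Block 3 (00110): 2 ones → 0
Block 4 (11110): 4 ones → 1
Block 5 (01001): 2 ones → 0
Block 6 (10100): 2 ones → 0
Block 7 (00010): 1 one → 0
Block 8 (10101): 3 ones → 1
Block 9 (11111): 5 ones → 1

010100011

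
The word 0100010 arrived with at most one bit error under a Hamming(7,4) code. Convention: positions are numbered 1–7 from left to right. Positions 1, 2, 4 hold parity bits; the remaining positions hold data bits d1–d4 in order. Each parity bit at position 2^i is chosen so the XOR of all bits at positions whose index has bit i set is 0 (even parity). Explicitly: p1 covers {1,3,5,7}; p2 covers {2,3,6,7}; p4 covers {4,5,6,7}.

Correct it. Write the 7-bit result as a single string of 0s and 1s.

0101010

s1 (pos 1,3,5,7): 0⊕0⊕0⊕0 = 0
s2 (pos 2,3,6,7): 1⊕0⊕1⊕0 = 0
s4 (pos 4,5,6,7): 0⊕0⊕1⊕0 = 1
Syndrome s4…s1 = 100 → error at position 4.
Flip position 4: 0100010 → 0101010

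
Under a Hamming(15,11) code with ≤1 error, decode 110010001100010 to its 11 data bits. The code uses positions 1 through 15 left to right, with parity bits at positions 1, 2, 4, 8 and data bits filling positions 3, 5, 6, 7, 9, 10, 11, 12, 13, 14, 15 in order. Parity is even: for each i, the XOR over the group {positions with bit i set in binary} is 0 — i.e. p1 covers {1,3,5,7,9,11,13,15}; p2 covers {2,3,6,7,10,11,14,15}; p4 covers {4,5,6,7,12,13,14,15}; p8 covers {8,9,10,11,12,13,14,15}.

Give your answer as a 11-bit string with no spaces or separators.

01001110010

s1 (pos 1,3,5,7,9,11,13,15): 1⊕0⊕1⊕0⊕1⊕0⊕0⊕0 = 1
s2 (pos 2,3,6,7,10,11,14,15): 1⊕0⊕0⊕0⊕1⊕0⊕1⊕0 = 1
s4 (pos 4,5,6,7,12,13,14,15): 0⊕1⊕0⊕0⊕0⊕0⊕1⊕0 = 0
s8 (pos 8,9,10,11,12,13,14,15): 0⊕1⊕1⊕0⊕0⊕0⊕1⊕0 = 1
Syndrome s8…s1 = 1011 → error at position 11.
Flip position 11: 110010001100010 → 110010001110010
Read data bits from positions 3,5,6,7,9,10,11,12,13,14,15: 01001110010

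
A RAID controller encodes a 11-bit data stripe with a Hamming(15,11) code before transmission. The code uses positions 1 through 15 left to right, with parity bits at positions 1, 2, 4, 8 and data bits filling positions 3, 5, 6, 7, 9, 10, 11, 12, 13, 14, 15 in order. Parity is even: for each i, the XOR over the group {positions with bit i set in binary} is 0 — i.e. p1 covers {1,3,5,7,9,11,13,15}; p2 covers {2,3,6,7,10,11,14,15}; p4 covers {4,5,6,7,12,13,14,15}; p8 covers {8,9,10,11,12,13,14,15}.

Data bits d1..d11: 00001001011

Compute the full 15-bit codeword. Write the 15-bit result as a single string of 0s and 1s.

000100001001011

Place data at non-parity positions: p1 p2 0 p4 0 0 0 p8 1 0 0 1 0 1 1
p1 (pos 1,3,5,7,9,11,13,15): XOR of data positions = 0⊕0⊕0⊕1⊕0⊕0⊕1 = 0
p2 (pos 2,3,6,7,10,11,14,15): XOR of data positions = 0⊕0⊕0⊕0⊕0⊕1⊕1 = 0
p4 (pos 4,5,6,7,12,13,14,15): XOR of data positions = 0⊕0⊕0⊕1⊕0⊕1⊕1 = 1
p8 (pos 8,9,10,11,12,13,14,15): XOR of data positions = 1⊕0⊕0⊕1⊕0⊕1⊕1 = 0
Codeword: 000100001001011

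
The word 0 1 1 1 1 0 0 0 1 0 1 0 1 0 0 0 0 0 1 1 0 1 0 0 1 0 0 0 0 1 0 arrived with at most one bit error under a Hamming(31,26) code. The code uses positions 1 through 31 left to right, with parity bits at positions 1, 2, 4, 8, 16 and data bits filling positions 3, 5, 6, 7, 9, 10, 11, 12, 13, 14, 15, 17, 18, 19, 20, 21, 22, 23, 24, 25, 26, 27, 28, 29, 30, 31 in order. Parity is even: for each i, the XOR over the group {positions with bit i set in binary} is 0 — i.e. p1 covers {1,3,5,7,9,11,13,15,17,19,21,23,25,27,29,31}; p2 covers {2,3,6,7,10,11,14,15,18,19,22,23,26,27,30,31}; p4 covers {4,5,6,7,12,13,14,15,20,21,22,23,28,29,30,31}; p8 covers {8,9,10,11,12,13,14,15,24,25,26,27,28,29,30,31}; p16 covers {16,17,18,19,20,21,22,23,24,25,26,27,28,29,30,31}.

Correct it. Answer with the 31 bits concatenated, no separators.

s1 (pos 1,3,5,7,9,11,13,15,17,19,21,23,25,27,29,31): 0⊕1⊕1⊕0⊕1⊕1⊕1⊕0⊕0⊕1⊕0⊕0⊕1⊕0⊕0⊕0 = 1
s2 (pos 2,3,6,7,10,11,14,15,18,19,22,23,26,27,30,31): 1⊕1⊕0⊕0⊕0⊕1⊕0⊕0⊕0⊕1⊕1⊕0⊕0⊕0⊕1⊕0 = 0
s4 (pos 4,5,6,7,12,13,14,15,20,21,22,23,28,29,30,31): 1⊕1⊕0⊕0⊕0⊕1⊕0⊕0⊕1⊕0⊕1⊕0⊕0⊕0⊕1⊕0 = 0
s8 (pos 8,9,10,11,12,13,14,15,24,25,26,27,28,29,30,31): 0⊕1⊕0⊕1⊕0⊕1⊕0⊕0⊕0⊕1⊕0⊕0⊕0⊕0⊕1⊕0 = 1
s16 (pos 16,17,18,19,20,21,22,23,24,25,26,27,28,29,30,31): 0⊕0⊕0⊕1⊕1⊕0⊕1⊕0⊕0⊕1⊕0⊕0⊕0⊕0⊕1⊕0 = 1
Syndrome s16…s1 = 11001 → error at position 25.
Flip position 25: 0111100010101000001101001000010 → 0111100010101000001101000000010

0111100010101000001101000000010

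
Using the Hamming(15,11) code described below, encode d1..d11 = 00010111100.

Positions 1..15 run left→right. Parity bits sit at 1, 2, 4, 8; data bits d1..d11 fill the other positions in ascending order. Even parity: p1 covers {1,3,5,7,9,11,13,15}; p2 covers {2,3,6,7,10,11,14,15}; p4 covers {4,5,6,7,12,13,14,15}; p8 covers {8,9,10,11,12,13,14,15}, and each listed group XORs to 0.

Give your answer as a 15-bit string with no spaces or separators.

110100100111100

Place data at non-parity positions: p1 p2 0 p4 0 0 1 p8 0 1 1 1 1 0 0
p1 (pos 1,3,5,7,9,11,13,15): XOR of data positions = 0⊕0⊕1⊕0⊕1⊕1⊕0 = 1
p2 (pos 2,3,6,7,10,11,14,15): XOR of data positions = 0⊕0⊕1⊕1⊕1⊕0⊕0 = 1
p4 (pos 4,5,6,7,12,13,14,15): XOR of data positions = 0⊕0⊕1⊕1⊕1⊕0⊕0 = 1
p8 (pos 8,9,10,11,12,13,14,15): XOR of data positions = 0⊕1⊕1⊕1⊕1⊕0⊕0 = 0
Codeword: 110100100111100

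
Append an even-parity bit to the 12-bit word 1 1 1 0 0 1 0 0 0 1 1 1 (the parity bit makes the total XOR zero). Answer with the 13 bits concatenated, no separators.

1110010001111

XOR of the 12 data bits: 1⊕1⊕1⊕0⊕0⊕1⊕0⊕0⊕0⊕1⊕1⊕1 = 1
Parity bit = 1 (so all 13 bits XOR to 0).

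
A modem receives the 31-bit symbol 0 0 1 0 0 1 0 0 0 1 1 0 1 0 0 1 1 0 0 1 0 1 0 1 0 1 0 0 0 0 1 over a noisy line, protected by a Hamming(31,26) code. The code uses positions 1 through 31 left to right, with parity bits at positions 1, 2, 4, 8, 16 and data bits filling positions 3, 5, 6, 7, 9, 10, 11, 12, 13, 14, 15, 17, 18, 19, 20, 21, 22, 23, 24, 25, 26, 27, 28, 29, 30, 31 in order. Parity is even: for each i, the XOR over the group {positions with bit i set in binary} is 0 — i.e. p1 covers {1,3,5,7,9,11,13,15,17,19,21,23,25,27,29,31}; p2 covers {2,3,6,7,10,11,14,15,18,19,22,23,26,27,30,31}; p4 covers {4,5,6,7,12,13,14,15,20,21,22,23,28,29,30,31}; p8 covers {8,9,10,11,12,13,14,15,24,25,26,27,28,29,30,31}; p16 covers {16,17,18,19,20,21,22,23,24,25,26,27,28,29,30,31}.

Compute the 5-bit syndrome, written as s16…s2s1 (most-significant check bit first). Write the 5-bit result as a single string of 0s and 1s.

10111

s1 (pos 1,3,5,7,9,11,13,15,17,19,21,23,25,27,29,31): 0⊕1⊕0⊕0⊕0⊕1⊕1⊕0⊕1⊕0⊕0⊕0⊕0⊕0⊕0⊕1 = 1
s2 (pos 2,3,6,7,10,11,14,15,18,19,22,23,26,27,30,31): 0⊕1⊕1⊕0⊕1⊕1⊕0⊕0⊕0⊕0⊕1⊕0⊕1⊕0⊕0⊕1 = 1
s4 (pos 4,5,6,7,12,13,14,15,20,21,22,23,28,29,30,31): 0⊕0⊕1⊕0⊕0⊕1⊕0⊕0⊕1⊕0⊕1⊕0⊕0⊕0⊕0⊕1 = 1
s8 (pos 8,9,10,11,12,13,14,15,24,25,26,27,28,29,30,31): 0⊕0⊕1⊕1⊕0⊕1⊕0⊕0⊕1⊕0⊕1⊕0⊕0⊕0⊕0⊕1 = 0
s16 (pos 16,17,18,19,20,21,22,23,24,25,26,27,28,29,30,31): 1⊕1⊕0⊕0⊕1⊕0⊕1⊕0⊕1⊕0⊕1⊕0⊕0⊕0⊕0⊕1 = 1
Syndrome s16…s1 = 10111 → error at position 23.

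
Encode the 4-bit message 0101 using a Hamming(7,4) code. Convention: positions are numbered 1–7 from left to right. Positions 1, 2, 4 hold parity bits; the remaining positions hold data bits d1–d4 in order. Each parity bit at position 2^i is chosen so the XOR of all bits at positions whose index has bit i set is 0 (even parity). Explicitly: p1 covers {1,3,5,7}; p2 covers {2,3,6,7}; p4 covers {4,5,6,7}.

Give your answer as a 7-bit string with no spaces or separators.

Place data at non-parity positions: p1 p2 0 p4 1 0 1
p1 (pos 1,3,5,7): XOR of data positions = 0⊕1⊕1 = 0
p2 (pos 2,3,6,7): XOR of data positions = 0⊕0⊕1 = 1
p4 (pos 4,5,6,7): XOR of data positions = 1⊕0⊕1 = 0
Codeword: 0100101

0100101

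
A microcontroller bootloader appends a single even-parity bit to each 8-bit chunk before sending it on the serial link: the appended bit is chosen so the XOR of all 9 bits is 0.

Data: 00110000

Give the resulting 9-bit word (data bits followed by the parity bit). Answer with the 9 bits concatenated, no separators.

001100000

XOR of the 8 data bits: 0⊕0⊕1⊕1⊕0⊕0⊕0⊕0 = 0
Parity bit = 0 (so all 9 bits XOR to 0).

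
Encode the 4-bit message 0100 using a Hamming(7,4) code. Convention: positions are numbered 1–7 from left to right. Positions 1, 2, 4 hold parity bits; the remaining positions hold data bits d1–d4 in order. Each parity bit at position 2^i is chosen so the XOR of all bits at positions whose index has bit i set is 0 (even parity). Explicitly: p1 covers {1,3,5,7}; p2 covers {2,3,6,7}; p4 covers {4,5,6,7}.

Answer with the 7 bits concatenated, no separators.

1001100

Place data at non-parity positions: p1 p2 0 p4 1 0 0
p1 (pos 1,3,5,7): XOR of data positions = 0⊕1⊕0 = 1
p2 (pos 2,3,6,7): XOR of data positions = 0⊕0⊕0 = 0
p4 (pos 4,5,6,7): XOR of data positions = 1⊕0⊕0 = 1
Codeword: 1001100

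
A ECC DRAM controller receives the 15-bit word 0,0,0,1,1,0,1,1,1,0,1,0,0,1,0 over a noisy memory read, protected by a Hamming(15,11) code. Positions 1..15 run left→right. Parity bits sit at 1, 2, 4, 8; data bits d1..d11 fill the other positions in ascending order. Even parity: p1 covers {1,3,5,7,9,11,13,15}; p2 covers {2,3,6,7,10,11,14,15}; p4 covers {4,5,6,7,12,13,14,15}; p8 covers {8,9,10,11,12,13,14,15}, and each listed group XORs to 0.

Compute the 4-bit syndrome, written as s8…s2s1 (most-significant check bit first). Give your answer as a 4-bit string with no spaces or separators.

s1 (pos 1,3,5,7,9,11,13,15): 0⊕0⊕1⊕1⊕1⊕1⊕0⊕0 = 0
s2 (pos 2,3,6,7,10,11,14,15): 0⊕0⊕0⊕1⊕0⊕1⊕1⊕0 = 1
s4 (pos 4,5,6,7,12,13,14,15): 1⊕1⊕0⊕1⊕0⊕0⊕1⊕0 = 0
s8 (pos 8,9,10,11,12,13,14,15): 1⊕1⊕0⊕1⊕0⊕0⊕1⊕0 = 0
Syndrome s8…s1 = 0010 → error at position 2.

0010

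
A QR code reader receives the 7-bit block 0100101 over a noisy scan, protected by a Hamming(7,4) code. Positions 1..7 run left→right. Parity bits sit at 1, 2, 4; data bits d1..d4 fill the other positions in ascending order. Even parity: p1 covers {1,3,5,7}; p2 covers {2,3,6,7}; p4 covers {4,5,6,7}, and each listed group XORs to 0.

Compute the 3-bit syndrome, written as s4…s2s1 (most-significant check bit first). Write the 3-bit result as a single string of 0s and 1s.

s1 (pos 1,3,5,7): 0⊕0⊕1⊕1 = 0
s2 (pos 2,3,6,7): 1⊕0⊕0⊕1 = 0
s4 (pos 4,5,6,7): 0⊕1⊕0⊕1 = 0
Syndrome s4…s1 = 000 → no error.

000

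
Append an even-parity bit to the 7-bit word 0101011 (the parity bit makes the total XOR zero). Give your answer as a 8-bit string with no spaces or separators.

XOR of the 7 data bits: 0⊕1⊕0⊕1⊕0⊕1⊕1 = 0
Parity bit = 0 (so all 8 bits XOR to 0).

01010110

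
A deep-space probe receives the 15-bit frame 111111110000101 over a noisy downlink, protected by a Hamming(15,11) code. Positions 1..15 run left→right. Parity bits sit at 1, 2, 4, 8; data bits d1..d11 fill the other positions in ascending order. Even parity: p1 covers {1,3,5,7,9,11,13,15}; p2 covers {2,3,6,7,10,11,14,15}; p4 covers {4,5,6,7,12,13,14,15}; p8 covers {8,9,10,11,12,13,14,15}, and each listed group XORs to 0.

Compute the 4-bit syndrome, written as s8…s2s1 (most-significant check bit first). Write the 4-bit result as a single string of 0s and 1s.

s1 (pos 1,3,5,7,9,11,13,15): 1⊕1⊕1⊕1⊕0⊕0⊕1⊕1 = 0
s2 (pos 2,3,6,7,10,11,14,15): 1⊕1⊕1⊕1⊕0⊕0⊕0⊕1 = 1
s4 (pos 4,5,6,7,12,13,14,15): 1⊕1⊕1⊕1⊕0⊕1⊕0⊕1 = 0
s8 (pos 8,9,10,11,12,13,14,15): 1⊕0⊕0⊕0⊕0⊕1⊕0⊕1 = 1
Syndrome s8…s1 = 1010 → error at position 10.

1010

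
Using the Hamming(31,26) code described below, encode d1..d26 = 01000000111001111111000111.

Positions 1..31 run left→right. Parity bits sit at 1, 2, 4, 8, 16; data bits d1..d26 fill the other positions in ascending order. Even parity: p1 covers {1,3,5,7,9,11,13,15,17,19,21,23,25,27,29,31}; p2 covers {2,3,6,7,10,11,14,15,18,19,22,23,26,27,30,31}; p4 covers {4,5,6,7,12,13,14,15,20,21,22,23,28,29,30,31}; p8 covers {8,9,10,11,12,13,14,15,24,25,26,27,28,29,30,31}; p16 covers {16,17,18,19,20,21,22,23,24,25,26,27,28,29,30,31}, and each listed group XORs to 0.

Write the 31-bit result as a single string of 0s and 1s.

1101100000001110001111111000111

Place data at non-parity positions: p1 p2 0 p4 1 0 0 p8 0 0 0 0 1 1 1 p16 0 0 1 1 1 1 1 1 1 0 0 0 1 1 1
p1 (pos 1,3,5,7,9,11,13,15,17,19,21,23,25,27,29,31): XOR of data positions = 0⊕1⊕0⊕0⊕0⊕1⊕1⊕0⊕1⊕1⊕1⊕1⊕0⊕1⊕1 = 1
p2 (pos 2,3,6,7,10,11,14,15,18,19,22,23,26,27,30,31): XOR of data positions = 0⊕0⊕0⊕0⊕0⊕1⊕1⊕0⊕1⊕1⊕1⊕0⊕0⊕1⊕1 = 1
p4 (pos 4,5,6,7,12,13,14,15,20,21,22,23,28,29,30,31): XOR of data positions = 1⊕0⊕0⊕0⊕1⊕1⊕1⊕1⊕1⊕1⊕1⊕0⊕1⊕1⊕1 = 1
p8 (pos 8,9,10,11,12,13,14,15,24,25,26,27,28,29,30,31): XOR of data positions = 0⊕0⊕0⊕0⊕1⊕1⊕1⊕1⊕1⊕0⊕0⊕0⊕1⊕1⊕1 = 0
p16 (pos 16,17,18,19,20,21,22,23,24,25,26,27,28,29,30,31): XOR of data positions = 0⊕0⊕1⊕1⊕1⊕1⊕1⊕1⊕1⊕0⊕0⊕0⊕1⊕1⊕1 = 0
Codeword: 1101100000001110001111111000111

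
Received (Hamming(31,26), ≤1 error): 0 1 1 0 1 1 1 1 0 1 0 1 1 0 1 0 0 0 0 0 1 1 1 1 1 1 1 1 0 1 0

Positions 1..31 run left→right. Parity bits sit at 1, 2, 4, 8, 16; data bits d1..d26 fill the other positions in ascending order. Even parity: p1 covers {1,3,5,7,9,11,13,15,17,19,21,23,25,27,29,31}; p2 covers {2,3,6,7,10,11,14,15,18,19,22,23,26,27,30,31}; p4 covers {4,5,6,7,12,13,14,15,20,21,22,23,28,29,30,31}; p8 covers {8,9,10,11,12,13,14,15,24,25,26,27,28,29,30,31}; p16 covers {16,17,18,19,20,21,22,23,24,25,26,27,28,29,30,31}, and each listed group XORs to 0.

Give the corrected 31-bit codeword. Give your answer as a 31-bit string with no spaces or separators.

s1 (pos 1,3,5,7,9,11,13,15,17,19,21,23,25,27,29,31): 0⊕1⊕1⊕1⊕0⊕0⊕1⊕1⊕0⊕0⊕1⊕1⊕1⊕1⊕0⊕0 = 1
s2 (pos 2,3,6,7,10,11,14,15,18,19,22,23,26,27,30,31): 1⊕1⊕1⊕1⊕1⊕0⊕0⊕1⊕0⊕0⊕1⊕1⊕1⊕1⊕1⊕0 = 1
s4 (pos 4,5,6,7,12,13,14,15,20,21,22,23,28,29,30,31): 0⊕1⊕1⊕1⊕1⊕1⊕0⊕1⊕0⊕1⊕1⊕1⊕1⊕0⊕1⊕0 = 1
s8 (pos 8,9,10,11,12,13,14,15,24,25,26,27,28,29,30,31): 1⊕0⊕1⊕0⊕1⊕1⊕0⊕1⊕1⊕1⊕1⊕1⊕1⊕0⊕1⊕0 = 1
s16 (pos 16,17,18,19,20,21,22,23,24,25,26,27,28,29,30,31): 0⊕0⊕0⊕0⊕0⊕1⊕1⊕1⊕1⊕1⊕1⊕1⊕1⊕0⊕1⊕0 = 1
Syndrome s16…s1 = 11111 → error at position 31.
Flip position 31: 0110111101011010000011111111010 → 0110111101011010000011111111011

0110111101011010000011111111011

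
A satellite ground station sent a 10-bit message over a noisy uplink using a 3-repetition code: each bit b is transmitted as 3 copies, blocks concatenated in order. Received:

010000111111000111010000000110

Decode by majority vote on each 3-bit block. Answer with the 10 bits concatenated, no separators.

0011010001

Block 1 (010): 1 one → 0
Block 2 (000): 0 ones → 0
Block 3 (111): 3 ones → 1
Block 4 (111): 3 ones → 1
Block 5 (000): 0 ones → 0
Block 6 (111): 3 ones → 1
Block 7 (010): 1 one → 0
Block 8 (000): 0 ones → 0
Block 9 (000): 0 ones → 0
Block 10 (110): 2 ones → 1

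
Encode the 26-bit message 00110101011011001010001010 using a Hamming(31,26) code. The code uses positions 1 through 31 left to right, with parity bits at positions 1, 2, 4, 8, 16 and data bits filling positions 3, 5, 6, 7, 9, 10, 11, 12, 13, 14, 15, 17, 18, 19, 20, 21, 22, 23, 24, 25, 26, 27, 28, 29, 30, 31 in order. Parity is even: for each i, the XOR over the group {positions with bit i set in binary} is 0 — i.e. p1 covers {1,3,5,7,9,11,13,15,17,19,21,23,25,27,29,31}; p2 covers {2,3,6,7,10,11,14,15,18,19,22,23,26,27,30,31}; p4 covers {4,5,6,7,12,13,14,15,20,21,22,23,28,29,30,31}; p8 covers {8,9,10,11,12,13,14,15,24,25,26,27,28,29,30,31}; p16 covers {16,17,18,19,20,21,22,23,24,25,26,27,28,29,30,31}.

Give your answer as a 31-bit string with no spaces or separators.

1100011101010110011001010001010

Place data at non-parity positions: p1 p2 0 p4 0 1 1 p8 0 1 0 1 0 1 1 p16 0 1 1 0 0 1 0 1 0 0 0 1 0 1 0
p1 (pos 1,3,5,7,9,11,13,15,17,19,21,23,25,27,29,31): XOR of data positions = 0⊕0⊕1⊕0⊕0⊕0⊕1⊕0⊕1⊕0⊕0⊕0⊕0⊕0⊕0 = 1
p2 (pos 2,3,6,7,10,11,14,15,18,19,22,23,26,27,30,31): XOR of data positions = 0⊕1⊕1⊕1⊕0⊕1⊕1⊕1⊕1⊕1⊕0⊕0⊕0⊕1⊕0 = 1
p4 (pos 4,5,6,7,12,13,14,15,20,21,22,23,28,29,30,31): XOR of data positions = 0⊕1⊕1⊕1⊕0⊕1⊕1⊕0⊕0⊕1⊕0⊕1⊕0⊕1⊕0 = 0
p8 (pos 8,9,10,11,12,13,14,15,24,25,26,27,28,29,30,31): XOR of data positions = 0⊕1⊕0⊕1⊕0⊕1⊕1⊕1⊕0⊕0⊕0⊕1⊕0⊕1⊕0 = 1
p16 (pos 16,17,18,19,20,21,22,23,24,25,26,27,28,29,30,31): XOR of data positions = 0⊕1⊕1⊕0⊕0⊕1⊕0⊕1⊕0⊕0⊕0⊕1⊕0⊕1⊕0 = 0
Codeword: 1100011101010110011001010001010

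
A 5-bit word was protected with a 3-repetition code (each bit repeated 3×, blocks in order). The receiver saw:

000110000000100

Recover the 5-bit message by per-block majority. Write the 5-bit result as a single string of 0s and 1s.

Block 1 (000): 0 ones → 0
Block 2 (110): 2 ones → 1
Block 3 (000): 0 ones → 0
Block 4 (000): 0 ones → 0
Block 5 (100): 1 one → 0

01000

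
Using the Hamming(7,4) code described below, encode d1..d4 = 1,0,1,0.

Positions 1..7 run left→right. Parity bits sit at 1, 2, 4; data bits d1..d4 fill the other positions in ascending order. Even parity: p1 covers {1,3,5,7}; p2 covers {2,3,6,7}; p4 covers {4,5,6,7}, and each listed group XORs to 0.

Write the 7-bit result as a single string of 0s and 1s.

1011010

Place data at non-parity positions: p1 p2 1 p4 0 1 0
p1 (pos 1,3,5,7): XOR of data positions = 1⊕0⊕0 = 1
p2 (pos 2,3,6,7): XOR of data positions = 1⊕1⊕0 = 0
p4 (pos 4,5,6,7): XOR of data positions = 0⊕1⊕0 = 1
Codeword: 1011010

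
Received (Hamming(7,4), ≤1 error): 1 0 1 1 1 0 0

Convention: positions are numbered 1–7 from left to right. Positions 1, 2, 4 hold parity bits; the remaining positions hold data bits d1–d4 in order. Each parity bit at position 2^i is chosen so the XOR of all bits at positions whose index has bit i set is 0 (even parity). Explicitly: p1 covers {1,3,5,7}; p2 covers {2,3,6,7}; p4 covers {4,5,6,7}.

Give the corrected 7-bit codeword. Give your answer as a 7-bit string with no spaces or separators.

s1 (pos 1,3,5,7): 1⊕1⊕1⊕0 = 1
s2 (pos 2,3,6,7): 0⊕1⊕0⊕0 = 1
s4 (pos 4,5,6,7): 1⊕1⊕0⊕0 = 0
Syndrome s4…s1 = 011 → error at position 3.
Flip position 3: 1011100 → 1001100

1001100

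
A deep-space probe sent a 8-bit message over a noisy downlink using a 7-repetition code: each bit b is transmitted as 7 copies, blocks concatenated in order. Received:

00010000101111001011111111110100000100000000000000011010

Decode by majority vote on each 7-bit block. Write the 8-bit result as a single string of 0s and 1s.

01110000

Block 1 (0001000): 1 one → 0
Block 2 (0101111): 5 ones → 1
Block 3 (0010111): 4 ones → 1
Block 4 (1111111): 7 ones → 1
Block 5 (0100000): 1 one → 0
Block 6 (1000000): 1 one → 0
Block 7 (0000000): 0 ones → 0
Block 8 (0011010): 3 ones → 0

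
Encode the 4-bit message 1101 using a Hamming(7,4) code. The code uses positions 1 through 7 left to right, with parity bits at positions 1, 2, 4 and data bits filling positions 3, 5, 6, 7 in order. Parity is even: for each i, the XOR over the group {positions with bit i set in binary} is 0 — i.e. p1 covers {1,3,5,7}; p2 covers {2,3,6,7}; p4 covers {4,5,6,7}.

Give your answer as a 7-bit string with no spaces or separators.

Place data at non-parity positions: p1 p2 1 p4 1 0 1
p1 (pos 1,3,5,7): XOR of data positions = 1⊕1⊕1 = 1
p2 (pos 2,3,6,7): XOR of data positions = 1⊕0⊕1 = 0
p4 (pos 4,5,6,7): XOR of data positions = 1⊕0⊕1 = 0
Codeword: 1010101

1010101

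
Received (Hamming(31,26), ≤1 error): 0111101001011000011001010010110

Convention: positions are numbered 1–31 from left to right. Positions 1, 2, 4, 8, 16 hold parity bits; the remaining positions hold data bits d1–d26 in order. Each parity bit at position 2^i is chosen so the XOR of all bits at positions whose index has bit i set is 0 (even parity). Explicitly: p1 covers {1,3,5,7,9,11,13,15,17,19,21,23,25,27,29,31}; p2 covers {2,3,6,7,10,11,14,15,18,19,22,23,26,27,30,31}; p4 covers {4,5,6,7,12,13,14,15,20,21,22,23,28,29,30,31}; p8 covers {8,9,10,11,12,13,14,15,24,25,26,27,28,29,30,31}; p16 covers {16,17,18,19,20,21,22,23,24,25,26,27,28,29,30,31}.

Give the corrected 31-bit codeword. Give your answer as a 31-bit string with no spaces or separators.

s1 (pos 1,3,5,7,9,11,13,15,17,19,21,23,25,27,29,31): 0⊕1⊕1⊕1⊕0⊕0⊕1⊕0⊕0⊕1⊕0⊕0⊕0⊕1⊕1⊕0 = 1
s2 (pos 2,3,6,7,10,11,14,15,18,19,22,23,26,27,30,31): 1⊕1⊕0⊕1⊕1⊕0⊕0⊕0⊕1⊕1⊕1⊕0⊕0⊕1⊕1⊕0 = 1
s4 (pos 4,5,6,7,12,13,14,15,20,21,22,23,28,29,30,31): 1⊕1⊕0⊕1⊕1⊕1⊕0⊕0⊕0⊕0⊕1⊕0⊕0⊕1⊕1⊕0 = 0
s8 (pos 8,9,10,11,12,13,14,15,24,25,26,27,28,29,30,31): 0⊕0⊕1⊕0⊕1⊕1⊕0⊕0⊕1⊕0⊕0⊕1⊕0⊕1⊕1⊕0 = 1
s16 (pos 16,17,18,19,20,21,22,23,24,25,26,27,28,29,30,31): 0⊕0⊕1⊕1⊕0⊕0⊕1⊕0⊕1⊕0⊕0⊕1⊕0⊕1⊕1⊕0 = 1
Syndrome s16…s1 = 11011 → error at position 27.
Flip position 27: 0111101001011000011001010010110 → 0111101001011000011001010000110

0111101001011000011001010000110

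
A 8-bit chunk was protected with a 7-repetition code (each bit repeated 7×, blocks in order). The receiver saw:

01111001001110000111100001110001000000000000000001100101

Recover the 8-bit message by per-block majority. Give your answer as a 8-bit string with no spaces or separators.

11100001

Block 1 (0111100): 4 ones → 1
Block 2 (1001110): 4 ones → 1
Block 3 (0001111): 4 ones → 1
Block 4 (0000111): 3 ones → 0
Block 5 (0001000): 1 one → 0
Block 6 (0000000): 0 ones → 0
Block 7 (0000000): 0 ones → 0
Block 8 (1100101): 4 ones → 1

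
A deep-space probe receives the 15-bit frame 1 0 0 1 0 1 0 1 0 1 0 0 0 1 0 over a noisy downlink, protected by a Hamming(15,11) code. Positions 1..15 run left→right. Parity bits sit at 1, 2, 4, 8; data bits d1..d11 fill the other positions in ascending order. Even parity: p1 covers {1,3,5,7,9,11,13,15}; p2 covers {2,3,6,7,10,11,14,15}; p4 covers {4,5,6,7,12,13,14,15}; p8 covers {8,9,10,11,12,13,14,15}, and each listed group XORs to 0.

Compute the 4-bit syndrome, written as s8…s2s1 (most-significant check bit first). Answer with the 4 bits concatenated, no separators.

s1 (pos 1,3,5,7,9,11,13,15): 1⊕0⊕0⊕0⊕0⊕0⊕0⊕0 = 1
s2 (pos 2,3,6,7,10,11,14,15): 0⊕0⊕1⊕0⊕1⊕0⊕1⊕0 = 1
s4 (pos 4,5,6,7,12,13,14,15): 1⊕0⊕1⊕0⊕0⊕0⊕1⊕0 = 1
s8 (pos 8,9,10,11,12,13,14,15): 1⊕0⊕1⊕0⊕0⊕0⊕1⊕0 = 1
Syndrome s8…s1 = 1111 → error at position 15.

1111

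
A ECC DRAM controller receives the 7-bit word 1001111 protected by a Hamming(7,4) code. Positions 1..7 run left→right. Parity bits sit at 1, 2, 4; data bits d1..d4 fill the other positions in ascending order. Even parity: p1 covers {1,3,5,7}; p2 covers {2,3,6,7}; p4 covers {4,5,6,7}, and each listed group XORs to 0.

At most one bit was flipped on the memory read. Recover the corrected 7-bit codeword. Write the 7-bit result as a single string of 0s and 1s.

s1 (pos 1,3,5,7): 1⊕0⊕1⊕1 = 1
s2 (pos 2,3,6,7): 0⊕0⊕1⊕1 = 0
s4 (pos 4,5,6,7): 1⊕1⊕1⊕1 = 0
Syndrome s4…s1 = 001 → error at position 1.
Flip position 1: 1001111 → 0001111

0001111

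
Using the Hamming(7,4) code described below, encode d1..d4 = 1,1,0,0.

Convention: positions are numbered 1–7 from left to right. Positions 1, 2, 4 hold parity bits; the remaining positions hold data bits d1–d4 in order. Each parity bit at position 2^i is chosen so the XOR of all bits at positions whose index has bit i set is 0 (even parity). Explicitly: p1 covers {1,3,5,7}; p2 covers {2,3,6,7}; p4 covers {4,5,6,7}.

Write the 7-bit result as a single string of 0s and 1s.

Place data at non-parity positions: p1 p2 1 p4 1 0 0
p1 (pos 1,3,5,7): XOR of data positions = 1⊕1⊕0 = 0
p2 (pos 2,3,6,7): XOR of data positions = 1⊕0⊕0 = 1
p4 (pos 4,5,6,7): XOR of data positions = 1⊕0⊕0 = 1
Codeword: 0111100

0111100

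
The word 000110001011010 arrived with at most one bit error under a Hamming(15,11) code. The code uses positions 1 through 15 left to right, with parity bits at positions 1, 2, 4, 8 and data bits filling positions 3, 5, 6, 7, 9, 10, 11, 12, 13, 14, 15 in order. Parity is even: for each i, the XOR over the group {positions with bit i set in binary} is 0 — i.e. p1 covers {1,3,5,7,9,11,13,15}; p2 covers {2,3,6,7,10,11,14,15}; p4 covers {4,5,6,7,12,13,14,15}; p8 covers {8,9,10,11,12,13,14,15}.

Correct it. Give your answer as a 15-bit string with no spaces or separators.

100110001011010

s1 (pos 1,3,5,7,9,11,13,15): 0⊕0⊕1⊕0⊕1⊕1⊕0⊕0 = 1
s2 (pos 2,3,6,7,10,11,14,15): 0⊕0⊕0⊕0⊕0⊕1⊕1⊕0 = 0
s4 (pos 4,5,6,7,12,13,14,15): 1⊕1⊕0⊕0⊕1⊕0⊕1⊕0 = 0
s8 (pos 8,9,10,11,12,13,14,15): 0⊕1⊕0⊕1⊕1⊕0⊕1⊕0 = 0
Syndrome s8…s1 = 0001 → error at position 1.
Flip position 1: 000110001011010 → 100110001011010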